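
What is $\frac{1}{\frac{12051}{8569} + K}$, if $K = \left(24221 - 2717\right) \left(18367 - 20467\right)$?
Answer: $- \frac{8569}{386962317549} \approx -2.2144 \cdot 10^{-8}$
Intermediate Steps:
$K = -45158400$ ($K = 21504 \left(-2100\right) = -45158400$)
$\frac{1}{\frac{12051}{8569} + K} = \frac{1}{\frac{12051}{8569} - 45158400} = \frac{1}{- \frac{386962317549}{8569}} = - \frac{8569}{386962317549}$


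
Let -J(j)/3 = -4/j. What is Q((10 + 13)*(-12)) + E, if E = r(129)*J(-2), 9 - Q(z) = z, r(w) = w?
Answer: -489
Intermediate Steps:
J(j) = 12/j (J(j) = -(-12)/j = 12/j)
Q(z) = 9 - z
E = -774 (E = 129*(12/(-2)) = 129*(12*(-½)) = 129*(-6) = -774)
Q((10 + 13)*(-12)) + E = (9 - (10 + 13)*(-12)) - 774 = (9 - 23*(-12)) - 774 = (9 - 1*(-276)) - 774 = (9 + 276) - 774 = 285 - 774 = -489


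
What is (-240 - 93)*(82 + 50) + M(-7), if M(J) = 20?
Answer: -43936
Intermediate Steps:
(-240 - 93)*(82 + 50) + M(-7) = (-240 - 93)*(82 + 50) + 20 = -333*132 + 20 = -43956 + 20 = -43936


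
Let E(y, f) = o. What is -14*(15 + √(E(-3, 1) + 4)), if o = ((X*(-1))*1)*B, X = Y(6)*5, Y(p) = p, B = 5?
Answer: -210 - 14*I*√146 ≈ -210.0 - 169.16*I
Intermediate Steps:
X = 30 (X = 6*5 = 30)
o = -150 (o = ((30*(-1))*1)*5 = -30*1*5 = -30*5 = -150)
E(y, f) = -150
-14*(15 + √(E(-3, 1) + 4)) = -14*(15 + √(-150 + 4)) = -14*(15 + √(-146)) = -14*(15 + I*√146) = -210 - 14*I*√146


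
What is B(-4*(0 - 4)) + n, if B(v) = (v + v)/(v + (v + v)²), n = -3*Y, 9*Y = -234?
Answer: 5072/65 ≈ 78.031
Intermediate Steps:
Y = -26 (Y = (⅑)*(-234) = -26)
n = 78 (n = -3*(-26) = 78)
B(v) = 2*v/(v + 4*v²) (B(v) = (2*v)/(v + (2*v)²) = (2*v)/(v + 4*v²) = 2*v/(v + 4*v²))
B(-4*(0 - 4)) + n = 2/(1 + 4*(-4*(0 - 4))) + 78 = 2/(1 + 4*(-4*(-4))) + 78 = 2/(1 + 4*16) + 78 = 2/(1 + 64) + 78 = 2/65 + 78 = 5072/65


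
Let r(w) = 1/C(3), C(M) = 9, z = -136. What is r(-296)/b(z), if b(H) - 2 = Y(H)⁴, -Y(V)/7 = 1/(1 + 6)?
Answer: 1/27 ≈ 0.037037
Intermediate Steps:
Y(V) = -1 (Y(V) = -7/(1 + 6) = -7/7 = -7*⅐ = -1)
r(w) = ⅑ (r(w) = 1/9 = ⅑)
b(H) = 3 (b(H) = 2 + (-1)⁴ = 2 + 1 = 3)
r(-296)/b(z) = (⅑)/3 = (⅑)*(⅓) = 1/27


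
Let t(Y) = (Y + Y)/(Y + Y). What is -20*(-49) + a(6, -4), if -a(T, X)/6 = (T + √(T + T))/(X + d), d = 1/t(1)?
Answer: 992 + 4*√3 ≈ 998.93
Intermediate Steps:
t(Y) = 1 (t(Y) = (2*Y)/((2*Y)) = (2*Y)*(1/(2*Y)) = 1)
d = 1 (d = 1/1 = 1)
a(T, X) = -6*(T + √2*√T)/(1 + X) (a(T, X) = -6*(T + √(T + T))/(X + 1) = -6*(T + √(2*T))/(1 + X) = -6*(T + √2*√T)/(1 + X))
-20*(-49) + a(6, -4) = -20*(-49) + 6*(-1*6 - √2*√6)/(1 - 4) = 980 + 6*(-6 - 2*√3)/(-3) = 980 + 6*(-⅓)*(-6 - 2*√3) = 980 + (12 + 4*√3) = 992 + 4*√3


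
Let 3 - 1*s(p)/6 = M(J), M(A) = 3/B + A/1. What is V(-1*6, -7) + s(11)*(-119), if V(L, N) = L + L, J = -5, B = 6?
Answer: -5367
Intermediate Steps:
V(L, N) = 2*L
M(A) = 1/2 + A (M(A) = 3/6 + A/1 = 3*(1/6) + A*1 = 1/2 + A)
s(p) = 45 (s(p) = 18 - 6*(1/2 - 5) = 18 - 6*(-9/2) = 18 + 27 = 45)
V(-1*6, -7) + s(11)*(-119) = 2*(-1*6) + 45*(-119) = 2*(-6) - 5355 = -12 - 5355 = -5367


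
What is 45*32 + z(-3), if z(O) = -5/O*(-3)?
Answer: 1435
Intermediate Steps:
z(O) = 15/O
45*32 + z(-3) = 45*32 + 15/(-3) = 1440 + 15*(-⅓) = 1440 - 5 = 1435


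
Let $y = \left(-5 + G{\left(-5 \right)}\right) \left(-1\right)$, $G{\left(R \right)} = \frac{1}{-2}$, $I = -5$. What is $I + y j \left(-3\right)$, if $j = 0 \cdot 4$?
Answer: $-5$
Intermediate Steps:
$G{\left(R \right)} = - \frac{1}{2}$
$j = 0$
$y = \frac{11}{2}$ ($y = \left(-5 - \frac{1}{2}\right) \left(-1\right) = \left(- \frac{11}{2}\right) \left(-1\right) = \frac{11}{2} \approx 5.5$)
$I + y j \left(-3\right) = -5 + \frac{11}{2} \cdot 0 \left(-3\right) = -5 + 0 \left(-3\right) = -5 + 0 = -5$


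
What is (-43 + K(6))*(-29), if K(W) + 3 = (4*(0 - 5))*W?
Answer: 4814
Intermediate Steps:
K(W) = -3 - 20*W (K(W) = -3 + (4*(0 - 5))*W = -3 + (4*(-5))*W = -3 - 20*W)
(-43 + K(6))*(-29) = (-43 + (-3 - 20*6))*(-29) = (-43 + (-3 - 120))*(-29) = (-43 - 123)*(-29) = -166*(-29) = 4814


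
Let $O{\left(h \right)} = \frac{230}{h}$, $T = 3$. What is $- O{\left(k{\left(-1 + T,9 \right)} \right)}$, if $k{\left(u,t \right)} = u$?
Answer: $-115$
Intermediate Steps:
$- O{\left(k{\left(-1 + T,9 \right)} \right)} = - \frac{230}{-1 + 3} = - \frac{230}{2} = \left(-1\right) 115 = -115$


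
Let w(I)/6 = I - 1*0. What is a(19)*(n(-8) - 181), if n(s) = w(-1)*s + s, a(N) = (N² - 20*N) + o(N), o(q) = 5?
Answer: 1974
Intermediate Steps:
w(I) = 6*I (w(I) = 6*(I - 1*0) = 6*(I + 0) = 6*I)
a(N) = 5 + N² - 20*N (a(N) = (N² - 20*N) + 5 = 5 + N² - 20*N)
n(s) = -5*s (n(s) = (6*(-1))*s + s = -6*s + s = -5*s)
a(19)*(n(-8) - 181) = (5 + 19² - 20*19)*(-5*(-8) - 181) = (5 + 361 - 380)*(40 - 181) = -14*(-141) = 1974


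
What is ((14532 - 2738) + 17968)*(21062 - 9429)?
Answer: 346221346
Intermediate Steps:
((14532 - 2738) + 17968)*(21062 - 9429) = (11794 + 17968)*11633 = 29762*11633 = 346221346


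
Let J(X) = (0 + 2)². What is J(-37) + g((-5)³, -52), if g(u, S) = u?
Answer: -121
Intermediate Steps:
J(X) = 4 (J(X) = 2² = 4)
J(-37) + g((-5)³, -52) = 4 + (-5)³ = 4 - 125 = -121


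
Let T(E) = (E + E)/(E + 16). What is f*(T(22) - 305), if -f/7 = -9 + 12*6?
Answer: 2545893/19 ≈ 1.3399e+5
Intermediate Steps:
T(E) = 2*E/(16 + E) (T(E) = (2*E)/(16 + E) = 2*E/(16 + E))
f = -441 (f = -7*(-9 + 12*6) = -7*(-9 + 72) = -7*63 = -441)
f*(T(22) - 305) = -441*(2*22/(16 + 22) - 305) = -441*(2*22/38 - 305) = -441*(2*22*(1/38) - 305) = -441*(22/19 - 305) = -441*(-5773/19) = 2545893/19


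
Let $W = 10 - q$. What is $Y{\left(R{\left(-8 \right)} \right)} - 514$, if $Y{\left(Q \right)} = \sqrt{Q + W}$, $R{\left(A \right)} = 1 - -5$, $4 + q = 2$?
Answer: $-514 + 3 \sqrt{2} \approx -509.76$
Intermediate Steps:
$q = -2$ ($q = -4 + 2 = -2$)
$W = 12$ ($W = 10 - -2 = 10 + 2 = 12$)
$R{\left(A \right)} = 6$ ($R{\left(A \right)} = 1 + 5 = 6$)
$Y{\left(Q \right)} = \sqrt{12 + Q}$ ($Y{\left(Q \right)} = \sqrt{Q + 12} = \sqrt{12 + Q}$)
$Y{\left(R{\left(-8 \right)} \right)} - 514 = \sqrt{12 + 6} - 514 = \sqrt{18} - 514 = 3 \sqrt{2} - 514 = -514 + 3 \sqrt{2}$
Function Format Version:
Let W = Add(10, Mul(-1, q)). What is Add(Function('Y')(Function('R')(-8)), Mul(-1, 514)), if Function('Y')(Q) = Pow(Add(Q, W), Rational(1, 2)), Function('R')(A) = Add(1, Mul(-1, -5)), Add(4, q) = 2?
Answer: Add(-514, Mul(3, Pow(2, Rational(1, 2)))) ≈ -509.76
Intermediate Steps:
q = -2 (q = Add(-4, 2) = -2)
W = 12 (W = Add(10, Mul(-1, -2)) = Add(10, 2) = 12)
Function('R')(A) = 6 (Function('R')(A) = Add(1, 5) = 6)
Function('Y')(Q) = Pow(Add(12, Q), Rational(1, 2)) (Function('Y')(Q) = Pow(Add(Q, 12), Rational(1, 2)) = Pow(Add(12, Q), Rational(1, 2)))
Add(Function('Y')(Function('R')(-8)), Mul(-1, 514)) = Add(Pow(Add(12, 6), Rational(1, 2)), Mul(-1, 514)) = Add(Pow(18, Rational(1, 2)), -514) = Add(Mul(3, Pow(2, Rational(1, 2))), -514) = Add(-514, Mul(3, Pow(2, Rational(1, 2))))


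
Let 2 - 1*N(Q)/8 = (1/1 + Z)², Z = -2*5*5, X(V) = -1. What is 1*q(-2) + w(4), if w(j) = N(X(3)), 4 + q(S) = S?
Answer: -19198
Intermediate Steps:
q(S) = -4 + S
Z = -50 (Z = -10*5 = -50)
N(Q) = -19192 (N(Q) = 16 - 8*(1/1 - 50)² = 16 - 8*(1 - 50)² = 16 - 8*(-49)² = 16 - 8*2401 = 16 - 19208 = -19192)
w(j) = -19192
1*q(-2) + w(4) = 1*(-4 - 2) - 19192 = 1*(-6) - 19192 = -6 - 19192 = -19198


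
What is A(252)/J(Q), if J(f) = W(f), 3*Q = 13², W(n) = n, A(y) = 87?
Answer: 261/169 ≈ 1.5444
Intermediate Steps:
Q = 169/3 (Q = (⅓)*13² = (⅓)*169 = 169/3 ≈ 56.333)
J(f) = f
A(252)/J(Q) = 87/(169/3) = 87*(3/169) = 261/169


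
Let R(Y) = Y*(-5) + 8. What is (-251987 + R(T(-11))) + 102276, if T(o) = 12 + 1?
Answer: -149768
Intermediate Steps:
T(o) = 13
R(Y) = 8 - 5*Y (R(Y) = -5*Y + 8 = 8 - 5*Y)
(-251987 + R(T(-11))) + 102276 = (-251987 + (8 - 5*13)) + 102276 = (-251987 + (8 - 65)) + 102276 = (-251987 - 57) + 102276 = -252044 + 102276 = -149768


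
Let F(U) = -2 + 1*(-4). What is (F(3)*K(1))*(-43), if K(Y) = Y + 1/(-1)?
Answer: 0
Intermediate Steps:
K(Y) = -1 + Y (K(Y) = Y - 1 = -1 + Y)
F(U) = -6 (F(U) = -2 - 4 = -6)
(F(3)*K(1))*(-43) = -6*(-1 + 1)*(-43) = -6*0*(-43) = 0*(-43) = 0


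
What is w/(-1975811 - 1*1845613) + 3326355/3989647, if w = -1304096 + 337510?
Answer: 8283874882331/7623066398664 ≈ 1.0867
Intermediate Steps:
w = -966586
w/(-1975811 - 1*1845613) + 3326355/3989647 = -966586/(-1975811 - 1*1845613) + 3326355/3989647 = -966586/(-1975811 - 1845613) + 3326355*(1/3989647) = -966586/(-3821424) + 3326355/3989647 = -966586*(-1/3821424) + 3326355/3989647 = 483293/1910712 + 3326355/3989647 = 8283874882331/7623066398664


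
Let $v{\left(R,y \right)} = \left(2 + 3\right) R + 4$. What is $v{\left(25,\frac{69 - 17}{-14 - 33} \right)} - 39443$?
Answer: $-39314$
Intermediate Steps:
$v{\left(R,y \right)} = 4 + 5 R$ ($v{\left(R,y \right)} = 5 R + 4 = 4 + 5 R$)
$v{\left(25,\frac{69 - 17}{-14 - 33} \right)} - 39443 = \left(4 + 5 \cdot 25\right) - 39443 = \left(4 + 125\right) - 39443 = 129 - 39443 = -39314$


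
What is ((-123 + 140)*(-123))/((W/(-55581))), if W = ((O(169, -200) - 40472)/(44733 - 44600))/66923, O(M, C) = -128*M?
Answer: -147777866111727/8872 ≈ -1.6657e+10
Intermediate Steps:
W = -8872/1271537 (W = ((-128*169 - 40472)/(44733 - 44600))/66923 = ((-21632 - 40472)/133)*(1/66923) = -62104*1/133*(1/66923) = -8872/19*1/66923 = -8872/1271537 ≈ -0.0069774)
((-123 + 140)*(-123))/((W/(-55581))) = ((-123 + 140)*(-123))/((-8872/1271537/(-55581))) = (17*(-123))/((-8872/1271537*(-1/55581))) = -2091/8872/70673297997 = -2091*70673297997/8872 = -147777866111727/8872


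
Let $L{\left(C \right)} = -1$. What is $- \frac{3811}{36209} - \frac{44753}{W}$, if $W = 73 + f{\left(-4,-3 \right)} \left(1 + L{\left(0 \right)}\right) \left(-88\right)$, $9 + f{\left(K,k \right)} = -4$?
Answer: $- \frac{1620739580}{2643257} \approx -613.16$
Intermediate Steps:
$f{\left(K,k \right)} = -13$ ($f{\left(K,k \right)} = -9 - 4 = -13$)
$W = 73$ ($W = 73 + - 13 \left(1 - 1\right) \left(-88\right) = 73 + \left(-13\right) 0 \left(-88\right) = 73 + 0 \left(-88\right) = 73 + 0 = 73$)
$- \frac{3811}{36209} - \frac{44753}{W} = - \frac{3811}{36209} - \frac{44753}{73} = - \frac{1620739580}{2643257}$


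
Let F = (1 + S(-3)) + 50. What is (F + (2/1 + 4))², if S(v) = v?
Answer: 2916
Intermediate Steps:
F = 48 (F = (1 - 3) + 50 = -2 + 50 = 48)
(F + (2/1 + 4))² = (48 + (2/1 + 4))² = (48 + (2*1 + 4))² = (48 + (2 + 4))² = (48 + 6)² = 54² = 2916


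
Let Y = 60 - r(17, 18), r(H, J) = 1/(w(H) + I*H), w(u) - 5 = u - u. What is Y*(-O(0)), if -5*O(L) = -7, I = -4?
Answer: -3781/45 ≈ -84.022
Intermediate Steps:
O(L) = 7/5 (O(L) = -⅕*(-7) = 7/5)
w(u) = 5 (w(u) = 5 + (u - u) = 5 + 0 = 5)
r(H, J) = 1/(5 - 4*H)
Y = 3781/63 (Y = 60 - 1/(5 - 4*17) = 60 - 1/(5 - 68) = 60 - 1/(-63) = 60 - 1*(-1/63) = 60 + 1/63 = 3781/63 ≈ 60.016)
Y*(-O(0)) = 3781*(-1*7/5)/63 = (3781/63)*(-7/5) = -3781/45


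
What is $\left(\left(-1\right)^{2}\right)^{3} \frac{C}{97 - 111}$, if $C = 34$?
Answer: $- \frac{17}{7} \approx -2.4286$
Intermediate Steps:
$\left(\left(-1\right)^{2}\right)^{3} \frac{C}{97 - 111} = \left(\left(-1\right)^{2}\right)^{3} \frac{34}{97 - 111} = 1^{3} \frac{34}{97 - 111} = 1 \frac{34}{-14} = 1 \cdot 34 \left(- \frac{1}{14}\right) = 1 \left(- \frac{17}{7}\right) = - \frac{17}{7}$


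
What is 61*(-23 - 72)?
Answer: -5795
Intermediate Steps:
61*(-23 - 72) = 61*(-95) = -5795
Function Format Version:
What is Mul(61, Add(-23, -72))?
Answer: -5795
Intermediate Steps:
Mul(61, Add(-23, -72)) = Mul(61, -95) = -5795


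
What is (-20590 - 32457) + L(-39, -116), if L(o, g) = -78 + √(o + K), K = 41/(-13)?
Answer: -53125 + 2*I*√1781/13 ≈ -53125.0 + 6.4926*I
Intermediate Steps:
K = -41/13 (K = 41*(-1/13) = -41/13 ≈ -3.1538)
L(o, g) = -78 + √(-41/13 + o) (L(o, g) = -78 + √(o - 41/13) = -78 + √(-41/13 + o))
(-20590 - 32457) + L(-39, -116) = (-20590 - 32457) + (-78 + √(-533 + 169*(-39))/13) = -53047 + (-78 + √(-533 - 6591)/13) = -53047 + (-78 + √(-7124)/13) = -53047 + (-78 + (2*I*√1781)/13) = -53047 + (-78 + 2*I*√1781/13) = -53125 + 2*I*√1781/13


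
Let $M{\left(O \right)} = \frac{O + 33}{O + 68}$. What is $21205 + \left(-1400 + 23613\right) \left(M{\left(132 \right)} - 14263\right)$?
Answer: $- \frac{12671379531}{40} \approx -3.1678 \cdot 10^{8}$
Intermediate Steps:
$M{\left(O \right)} = \frac{33 + O}{68 + O}$
$21205 + \left(-1400 + 23613\right) \left(M{\left(132 \right)} - 14263\right) = 21205 + \left(-1400 + 23613\right) \left(\frac{33 + 132}{68 + 132} - 14263\right) = 21205 + 22213 \left(\frac{1}{200} \cdot 165 - 14263\right) = 21205 + 22213 \left(\frac{33}{40} - 14263\right) = 21205 + 22213 \left(- \frac{570487}{40}\right) = 21205 - \frac{12672227731}{40} = - \frac{12671379531}{40}$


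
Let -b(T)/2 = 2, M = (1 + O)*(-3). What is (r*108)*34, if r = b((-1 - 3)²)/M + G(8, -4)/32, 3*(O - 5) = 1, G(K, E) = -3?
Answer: 32589/76 ≈ 428.80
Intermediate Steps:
O = 16/3 (O = 5 + (⅓)*1 = 5 + ⅓ = 16/3 ≈ 5.3333)
M = -19 (M = (1 + 16/3)*(-3) = (19/3)*(-3) = -19)
b(T) = -4 (b(T) = -2*2 = -4)
r = 71/608 (r = -4/(-19) - 3/32 = -4*(-1/19) - 3*1/32 = 4/19 - 3/32 = 71/608 ≈ 0.11678)
(r*108)*34 = ((71/608)*108)*34 = (1917/152)*34 = 32589/76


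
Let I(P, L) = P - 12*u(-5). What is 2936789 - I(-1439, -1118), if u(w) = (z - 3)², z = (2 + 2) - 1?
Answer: 2938228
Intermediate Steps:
z = 3 (z = 4 - 1 = 3)
u(w) = 0 (u(w) = (3 - 3)² = 0² = 0)
I(P, L) = P (I(P, L) = P - 12*0 = P + 0 = P)
2936789 - I(-1439, -1118) = 2936789 - 1*(-1439) = 2936789 + 1439 = 2938228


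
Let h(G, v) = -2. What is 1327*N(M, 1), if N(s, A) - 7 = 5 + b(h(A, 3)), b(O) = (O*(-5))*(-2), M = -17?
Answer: -10616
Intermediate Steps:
b(O) = 10*O (b(O) = -5*O*(-2) = 10*O)
N(s, A) = -8 (N(s, A) = 7 + (5 + 10*(-2)) = 7 + (5 - 20) = 7 - 15 = -8)
1327*N(M, 1) = 1327*(-8) = -10616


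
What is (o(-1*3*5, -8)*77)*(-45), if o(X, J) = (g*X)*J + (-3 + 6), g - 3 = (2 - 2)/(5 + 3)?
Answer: -1257795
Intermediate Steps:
g = 3 (g = 3 + (2 - 2)/(5 + 3) = 3 + 0/8 = 3 + 0*(⅛) = 3 + 0 = 3)
o(X, J) = 3 + 3*J*X (o(X, J) = (3*X)*J + (-3 + 6) = 3*J*X + 3 = 3 + 3*J*X)
(o(-1*3*5, -8)*77)*(-45) = ((3 + 3*(-8)*(-1*3*5))*77)*(-45) = ((3 + 3*(-8)*(-3*5))*77)*(-45) = ((3 + 3*(-8)*(-15))*77)*(-45) = ((3 + 360)*77)*(-45) = (363*77)*(-45) = 27951*(-45) = -1257795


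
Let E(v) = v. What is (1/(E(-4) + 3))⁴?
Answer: 1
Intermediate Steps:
(1/(E(-4) + 3))⁴ = (1/(-4 + 3))⁴ = (1/(-1))⁴ = (-1)⁴ = 1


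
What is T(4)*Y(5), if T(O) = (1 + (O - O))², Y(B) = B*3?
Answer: 15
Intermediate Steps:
Y(B) = 3*B
T(O) = 1 (T(O) = (1 + 0)² = 1² = 1)
T(4)*Y(5) = 1*(3*5) = 1*15 = 15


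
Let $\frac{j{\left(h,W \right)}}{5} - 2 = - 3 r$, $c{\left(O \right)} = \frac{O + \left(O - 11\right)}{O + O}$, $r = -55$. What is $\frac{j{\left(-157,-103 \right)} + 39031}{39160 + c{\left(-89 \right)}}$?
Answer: $\frac{7096148}{6970669} \approx 1.018$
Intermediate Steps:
$c{\left(O \right)} = \frac{-11 + 2 O}{2 O}$ ($c{\left(O \right)} = \frac{O + \left(O - 11\right)}{2 O} = \left(O + \left(-11 + O\right)\right) \frac{1}{2 O} = \left(-11 + 2 O\right) \frac{1}{2 O} = \frac{-11 + 2 O}{2 O}$)
$j{\left(h,W \right)} = 835$ ($j{\left(h,W \right)} = 10 + 5 \left(\left(-3\right) \left(-55\right)\right) = 10 + 5 \cdot 165 = 10 + 825 = 835$)
$\frac{j{\left(-157,-103 \right)} + 39031}{39160 + c{\left(-89 \right)}} = \frac{835 + 39031}{39160 + \frac{- \frac{11}{2} - 89}{-89}} = \frac{39866}{39160 - - \frac{189}{178}} = \frac{39866}{39160 + \frac{189}{178}} = \frac{39866}{\frac{6970669}{178}} = 39866 \cdot \frac{178}{6970669} = \frac{7096148}{6970669}$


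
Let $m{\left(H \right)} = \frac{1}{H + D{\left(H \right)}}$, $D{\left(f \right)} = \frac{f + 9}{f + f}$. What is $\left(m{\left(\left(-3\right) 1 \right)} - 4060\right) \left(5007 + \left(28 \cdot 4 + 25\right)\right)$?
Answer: $-20885926$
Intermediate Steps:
$D{\left(f \right)} = \frac{9 + f}{2 f}$
$m{\left(H \right)} = \frac{1}{H + \frac{9 + H}{2 H}}$
$\left(m{\left(\left(-3\right) 1 \right)} - 4060\right) \left(5007 + \left(28 \cdot 4 + 25\right)\right) = \left(\frac{2 \left(\left(-3\right) 1\right)}{9 - 3 + 2 \left(\left(-3\right) 1\right)^{2}} - 4060\right) \left(5007 + \left(28 \cdot 4 + 25\right)\right) = \left(2 \left(-3\right) \frac{1}{9 - 3 + 2 \left(-3\right)^{2}} - 4060\right) \left(5007 + \left(112 + 25\right)\right) = \left(2 \left(-3\right) \frac{1}{9 - 3 + 2 \cdot 9} - 4060\right) \left(5007 + 137\right) = \left(2 \left(-3\right) \frac{1}{9 - 3 + 18} - 4060\right) 5144 = \left(2 \left(-3\right) \frac{1}{24} - 4060\right) 5144 = \left(- \frac{1}{4} - 4060\right) 5144 = \left(- \frac{16241}{4}\right) 5144 = -20885926$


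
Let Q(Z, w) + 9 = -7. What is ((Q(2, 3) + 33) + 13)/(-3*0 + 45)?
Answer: 2/3 ≈ 0.66667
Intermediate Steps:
Q(Z, w) = -16 (Q(Z, w) = -9 - 7 = -16)
((Q(2, 3) + 33) + 13)/(-3*0 + 45) = ((-16 + 33) + 13)/(-3*0 + 45) = (17 + 13)/(0 + 45) = 30/45 = (1/45)*30 = 2/3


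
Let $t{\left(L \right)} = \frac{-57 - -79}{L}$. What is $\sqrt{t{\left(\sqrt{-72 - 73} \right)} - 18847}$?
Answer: $\frac{\sqrt{-396258175 - 3190 i \sqrt{145}}}{145} \approx 0.0066541 - 137.28 i$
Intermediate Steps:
$t{\left(L \right)} = \frac{22}{L}$ ($t{\left(L \right)} = \frac{-57 + 79}{L} = \frac{22}{L}$)
$\sqrt{t{\left(\sqrt{-72 - 73} \right)} - 18847} = \sqrt{\frac{22}{\sqrt{-72 - 73}} - 18847} = \sqrt{\frac{22}{\sqrt{-145}} - 18847} = \sqrt{\frac{22}{i \sqrt{145}} - 18847} = \sqrt{22 \left(- \frac{i \sqrt{145}}{145}\right) - 18847} = \sqrt{- \frac{22 i \sqrt{145}}{145} - 18847} = \sqrt{-18847 - \frac{22 i \sqrt{145}}{145}}$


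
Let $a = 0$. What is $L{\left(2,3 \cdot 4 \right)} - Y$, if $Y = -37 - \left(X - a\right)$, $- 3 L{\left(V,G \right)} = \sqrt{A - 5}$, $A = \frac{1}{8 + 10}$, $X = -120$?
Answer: $-83 - \frac{i \sqrt{178}}{18} \approx -83.0 - 0.7412 i$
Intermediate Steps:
$A = \frac{1}{18} \approx 0.055556$
$L{\left(V,G \right)} = - \frac{i \sqrt{178}}{18}$ ($L{\left(V,G \right)} = - \frac{\sqrt{\frac{1}{18} - 5}}{3} = - \frac{\sqrt{- \frac{89}{18}}}{3} = - \frac{\frac{1}{6} i \sqrt{178}}{3} = - \frac{i \sqrt{178}}{18}$)
$Y = 83$ ($Y = -37 - \left(-120 - 0\right) = -37 - \left(-120 + 0\right) = -37 - -120 = -37 + 120 = 83$)
$L{\left(2,3 \cdot 4 \right)} - Y = - \frac{i \sqrt{178}}{18} - 83 = -83 - \frac{i \sqrt{178}}{18}$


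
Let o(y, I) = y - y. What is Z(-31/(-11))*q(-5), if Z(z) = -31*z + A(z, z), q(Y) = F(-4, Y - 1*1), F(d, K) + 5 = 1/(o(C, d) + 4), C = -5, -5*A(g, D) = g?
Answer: 22971/55 ≈ 417.65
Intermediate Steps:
A(g, D) = -g/5
o(y, I) = 0
F(d, K) = -19/4 (F(d, K) = -5 + 1/(0 + 4) = -5 + 1/4 = -19/4)
q(Y) = -19/4
Z(z) = -156*z/5 (Z(z) = -31*z - z/5 = -156*z/5)
Z(-31/(-11))*q(-5) = -(-4836)/(5*(-11))*(-19/4) = -(-4836)*(-1)/(5*11)*(-19/4) = -156/5*31/11*(-19/4) = -4836/55*(-19/4) = 22971/55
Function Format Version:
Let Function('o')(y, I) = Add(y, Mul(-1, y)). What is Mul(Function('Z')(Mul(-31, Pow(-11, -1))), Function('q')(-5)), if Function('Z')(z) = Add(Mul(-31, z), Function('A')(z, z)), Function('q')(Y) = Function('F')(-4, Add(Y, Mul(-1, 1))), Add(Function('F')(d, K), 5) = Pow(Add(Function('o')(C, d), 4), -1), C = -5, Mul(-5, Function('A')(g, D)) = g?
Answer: Rational(22971, 55) ≈ 417.65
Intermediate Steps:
Function('A')(g, D) = Mul(Rational(-1, 5), g)
Function('o')(y, I) = 0
Function('F')(d, K) = Rational(-19, 4) (Function('F')(d, K) = Add(-5, Pow(Add(0, 4), -1)) = Add(-5, Pow(4, -1)) = Add(-5, Rational(1, 4)) = Rational(-19, 4))
Function('q')(Y) = Rational(-19, 4)
Function('Z')(z) = Mul(Rational(-156, 5), z) (Function('Z')(z) = Add(Mul(-31, z), Mul(Rational(-1, 5), z)) = Mul(Rational(-156, 5), z))
Mul(Function('Z')(Mul(-31, Pow(-11, -1))), Function('q')(-5)) = Mul(Mul(Rational(-156, 5), Mul(-31, Pow(-11, -1))), Rational(-19, 4)) = Mul(Mul(Rational(-156, 5), Mul(-31, Rational(-1, 11))), Rational(-19, 4)) = Mul(Mul(Rational(-156, 5), Rational(31, 11)), Rational(-19, 4)) = Mul(Rational(-4836, 55), Rational(-19, 4)) = Rational(22971, 55)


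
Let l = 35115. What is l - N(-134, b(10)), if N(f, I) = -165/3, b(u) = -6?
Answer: 35170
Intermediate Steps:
N(f, I) = -55 (N(f, I) = -165*1/3 = -55)
l - N(-134, b(10)) = 35115 - 1*(-55) = 35115 + 55 = 35170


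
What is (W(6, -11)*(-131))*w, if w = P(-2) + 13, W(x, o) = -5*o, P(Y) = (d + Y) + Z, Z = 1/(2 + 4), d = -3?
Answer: -353045/6 ≈ -58841.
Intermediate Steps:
Z = ⅙ (Z = 1/6 = ⅙ ≈ 0.16667)
P(Y) = -17/6 + Y (P(Y) = (-3 + Y) + ⅙ = -17/6 + Y)
w = 49/6 (w = (-17/6 - 2) + 13 = -29/6 + 13 = 49/6 ≈ 8.1667)
(W(6, -11)*(-131))*w = (-5*(-11)*(-131))*(49/6) = (55*(-131))*(49/6) = -7205*49/6 = -353045/6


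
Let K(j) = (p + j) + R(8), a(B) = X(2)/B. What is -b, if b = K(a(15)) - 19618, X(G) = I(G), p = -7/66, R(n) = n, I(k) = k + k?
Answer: 6471247/330 ≈ 19610.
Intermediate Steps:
I(k) = 2*k
p = -7/66 (p = -7*1/66 = -7/66 ≈ -0.10606)
X(G) = 2*G
a(B) = 4/B (a(B) = (2*2)/B = 4/B)
K(j) = 521/66 + j (K(j) = (-7/66 + j) + 8 = 521/66 + j)
b = -6471247/330 (b = (521/66 + 4/15) - 19618 = 2693/330 - 19618 = -6471247/330 ≈ -19610.)
-b = -1*(-6471247/330) = 6471247/330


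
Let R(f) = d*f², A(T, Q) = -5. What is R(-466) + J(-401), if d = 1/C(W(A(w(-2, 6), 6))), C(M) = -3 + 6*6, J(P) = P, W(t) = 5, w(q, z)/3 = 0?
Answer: 203923/33 ≈ 6179.5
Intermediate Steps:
w(q, z) = 0 (w(q, z) = 3*0 = 0)
C(M) = 33 (C(M) = -3 + 36 = 33)
d = 1/33 ≈ 0.030303
R(f) = f²/33
R(-466) + J(-401) = (1/33)*(-466)² - 401 = (1/33)*217156 - 401 = 217156/33 - 401 = 203923/33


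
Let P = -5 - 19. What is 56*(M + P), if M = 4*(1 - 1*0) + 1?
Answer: -1064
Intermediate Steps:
P = -24
M = 5 (M = 4*(1 + 0) + 1 = 4*1 + 1 = 4 + 1 = 5)
56*(M + P) = 56*(5 - 24) = 56*(-19) = -1064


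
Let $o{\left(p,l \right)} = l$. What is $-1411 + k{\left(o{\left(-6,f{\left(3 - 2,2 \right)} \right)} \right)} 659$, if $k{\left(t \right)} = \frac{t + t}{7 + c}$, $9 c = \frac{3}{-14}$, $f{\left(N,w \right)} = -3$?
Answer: $- \frac{579491}{293} \approx -1977.8$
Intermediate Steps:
$c = - \frac{1}{42}$ ($c = \frac{3 \frac{1}{-14}}{9} = \frac{3 \left(- \frac{1}{14}\right)}{9} = \frac{1}{9} \left(- \frac{3}{14}\right) = - \frac{1}{42} \approx -0.02381$)
$k{\left(t \right)} = \frac{84 t}{293}$ ($k{\left(t \right)} = \frac{t + t}{7 - \frac{1}{42}} = \frac{2 t}{\frac{293}{42}} = 2 t \frac{42}{293} = \frac{84 t}{293}$)
$-1411 + k{\left(o{\left(-6,f{\left(3 - 2,2 \right)} \right)} \right)} 659 = -1411 + \frac{84}{293} \left(-3\right) 659 = -1411 - \frac{166068}{293} = - \frac{579491}{293}$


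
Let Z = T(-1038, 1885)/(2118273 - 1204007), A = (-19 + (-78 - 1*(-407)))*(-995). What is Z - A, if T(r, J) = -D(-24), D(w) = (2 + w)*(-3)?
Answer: 141002673817/457133 ≈ 3.0845e+5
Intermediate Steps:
D(w) = -6 - 3*w
A = -308450 (A = (-19 + (-78 + 407))*(-995) = (-19 + 329)*(-995) = 310*(-995) = -308450)
T(r, J) = -66 (T(r, J) = -(-6 - 3*(-24)) = -(-6 + 72) = -1*66 = -66)
Z = -33/457133 (Z = -66/(2118273 - 1204007) = -66/914266 = -66*1/914266 = -33/457133 ≈ -7.2189e-5)
Z - A = -33/457133 - 1*(-308450) = -33/457133 + 308450 = 141002673817/457133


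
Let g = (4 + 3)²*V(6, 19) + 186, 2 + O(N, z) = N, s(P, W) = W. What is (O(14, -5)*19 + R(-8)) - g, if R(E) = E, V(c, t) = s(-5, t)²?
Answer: -17655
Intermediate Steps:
V(c, t) = t²
O(N, z) = -2 + N
g = 17875 (g = (4 + 3)²*19² + 186 = 7²*361 + 186 = 49*361 + 186 = 17689 + 186 = 17875)
(O(14, -5)*19 + R(-8)) - g = ((-2 + 14)*19 - 8) - 1*17875 = (12*19 - 8) - 17875 = (228 - 8) - 17875 = 220 - 17875 = -17655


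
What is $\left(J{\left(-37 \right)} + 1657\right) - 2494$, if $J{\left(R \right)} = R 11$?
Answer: $-1244$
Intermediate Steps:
$J{\left(R \right)} = 11 R$
$\left(J{\left(-37 \right)} + 1657\right) - 2494 = \left(11 \left(-37\right) + 1657\right) - 2494 = \left(-407 + 1657\right) - 2494 = 1250 - 2494 = -1244$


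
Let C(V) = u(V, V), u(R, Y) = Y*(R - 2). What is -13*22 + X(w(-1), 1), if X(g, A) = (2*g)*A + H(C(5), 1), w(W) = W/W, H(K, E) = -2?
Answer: -286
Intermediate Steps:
u(R, Y) = Y*(-2 + R)
C(V) = V*(-2 + V)
w(W) = 1
X(g, A) = -2 + 2*A*g (X(g, A) = (2*g)*A - 2 = 2*A*g - 2 = -2 + 2*A*g)
-13*22 + X(w(-1), 1) = -13*22 + (-2 + 2*1*1) = -286 + (-2 + 2) = -286 + 0 = -286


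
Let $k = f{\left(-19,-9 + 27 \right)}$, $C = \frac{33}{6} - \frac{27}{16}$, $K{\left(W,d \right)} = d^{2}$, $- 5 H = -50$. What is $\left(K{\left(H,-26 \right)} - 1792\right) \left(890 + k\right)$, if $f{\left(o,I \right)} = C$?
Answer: $- \frac{3989979}{4} \approx -9.975 \cdot 10^{5}$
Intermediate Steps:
$H = 10$ ($H = \left(- \frac{1}{5}\right) \left(-50\right) = 10$)
$C = \frac{61}{16}$ ($C = 33 \cdot \frac{1}{6} - \frac{27}{16} = \frac{11}{2} - \frac{27}{16} = \frac{61}{16} \approx 3.8125$)
$f{\left(o,I \right)} = \frac{61}{16}$
$k = \frac{61}{16} \approx 3.8125$
$\left(K{\left(H,-26 \right)} - 1792\right) \left(890 + k\right) = \left(\left(-26\right)^{2} - 1792\right) \left(890 + \frac{61}{16}\right) = \left(676 - 1792\right) \frac{14301}{16} = \left(-1116\right) \frac{14301}{16} = - \frac{3989979}{4}$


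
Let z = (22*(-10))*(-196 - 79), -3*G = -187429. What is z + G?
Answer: 368929/3 ≈ 1.2298e+5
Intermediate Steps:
G = 187429/3 (G = -1/3*(-187429) = 187429/3 ≈ 62476.)
z = 60500 (z = -220*(-275) = 60500)
z + G = 60500 + 187429/3 = 368929/3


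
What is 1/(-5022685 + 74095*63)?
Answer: -1/354700 ≈ -2.8193e-6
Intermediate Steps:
1/(-5022685 + 74095*63) = 1/(-5022685 + 4667985) = 1/(-354700) = -1/354700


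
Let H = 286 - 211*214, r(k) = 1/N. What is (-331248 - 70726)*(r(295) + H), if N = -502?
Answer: 4526978328419/251 ≈ 1.8036e+10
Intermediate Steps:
r(k) = -1/502 (r(k) = 1/(-502) = -1/502)
H = -44868 (H = 286 - 45154 = -44868)
(-331248 - 70726)*(r(295) + H) = (-331248 - 70726)*(-1/502 - 44868) = -401974*(-22523737/502) = 4526978328419/251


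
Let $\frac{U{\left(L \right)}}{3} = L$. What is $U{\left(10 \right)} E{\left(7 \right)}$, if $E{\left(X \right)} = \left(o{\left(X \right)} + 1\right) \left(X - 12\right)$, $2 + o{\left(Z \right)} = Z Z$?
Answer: $-7200$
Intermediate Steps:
$o{\left(Z \right)} = -2 + Z^{2}$ ($o{\left(Z \right)} = -2 + Z Z = -2 + Z^{2}$)
$U{\left(L \right)} = 3 L$
$E{\left(X \right)} = \left(-1 + X^{2}\right) \left(-12 + X\right)$ ($E{\left(X \right)} = \left(\left(-2 + X^{2}\right) + 1\right) \left(X - 12\right) = \left(-1 + X^{2}\right) \left(-12 + X\right)$)
$U{\left(10 \right)} E{\left(7 \right)} = 3 \cdot 10 \left(12 + 7^{3} - 7 - 12 \cdot 7^{2}\right) = 30 \left(12 + 343 - 7 - 588\right) = 30 \left(-240\right) = -7200$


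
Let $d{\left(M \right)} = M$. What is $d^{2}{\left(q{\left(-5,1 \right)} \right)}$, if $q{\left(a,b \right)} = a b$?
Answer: $25$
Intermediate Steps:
$d^{2}{\left(q{\left(-5,1 \right)} \right)} = \left(\left(-5\right) 1\right)^{2} = \left(-5\right)^{2} = 25$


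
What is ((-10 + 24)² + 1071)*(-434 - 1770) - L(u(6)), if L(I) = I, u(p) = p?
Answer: -2792474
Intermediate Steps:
((-10 + 24)² + 1071)*(-434 - 1770) - L(u(6)) = ((-10 + 24)² + 1071)*(-434 - 1770) - 1*6 = (14² + 1071)*(-2204) - 6 = (196 + 1071)*(-2204) - 6 = 1267*(-2204) - 6 = -2792468 - 6 = -2792474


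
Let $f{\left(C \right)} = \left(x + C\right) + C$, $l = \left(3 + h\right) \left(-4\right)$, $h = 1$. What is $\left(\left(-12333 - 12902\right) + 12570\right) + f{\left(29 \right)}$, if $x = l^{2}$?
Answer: $-12351$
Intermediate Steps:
$l = -16$ ($l = \left(3 + 1\right) \left(-4\right) = 4 \left(-4\right) = -16$)
$x = 256$ ($x = \left(-16\right)^{2} = 256$)
$f{\left(C \right)} = 256 + 2 C$ ($f{\left(C \right)} = \left(256 + C\right) + C = 256 + 2 C$)
$\left(\left(-12333 - 12902\right) + 12570\right) + f{\left(29 \right)} = \left(\left(-12333 - 12902\right) + 12570\right) + \left(256 + 2 \cdot 29\right) = \left(-25235 + 12570\right) + \left(256 + 58\right) = -12665 + 314 = -12351$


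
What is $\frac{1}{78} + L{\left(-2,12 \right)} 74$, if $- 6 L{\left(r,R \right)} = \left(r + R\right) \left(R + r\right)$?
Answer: $- \frac{96199}{78} \approx -1233.3$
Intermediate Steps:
$L{\left(r,R \right)} = - \frac{\left(R + r\right)^{2}}{6}$ ($L{\left(r,R \right)} = - \frac{\left(r + R\right) \left(R + r\right)}{6} = - \frac{\left(R + r\right) \left(R + r\right)}{6} = - \frac{\left(R + r\right)^{2}}{6}$)
$\frac{1}{78} + L{\left(-2,12 \right)} 74 = \frac{1}{78} + - \frac{\left(12 - 2\right)^{2}}{6} \cdot 74 = \frac{1}{78} + - \frac{10^{2}}{6} \cdot 74 = \frac{1}{78} + \left(- \frac{1}{6}\right) 100 \cdot 74 = \frac{1}{78} - \frac{3700}{3} = - \frac{96199}{78}$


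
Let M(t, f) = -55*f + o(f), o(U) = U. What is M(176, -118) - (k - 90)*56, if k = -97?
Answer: 16844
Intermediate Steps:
M(t, f) = -54*f (M(t, f) = -55*f + f = -54*f)
M(176, -118) - (k - 90)*56 = -54*(-118) - (-97 - 90)*56 = 6372 - (-187)*56 = 6372 - 1*(-10472) = 6372 + 10472 = 16844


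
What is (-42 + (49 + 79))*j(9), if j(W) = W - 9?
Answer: 0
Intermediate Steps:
j(W) = -9 + W
(-42 + (49 + 79))*j(9) = (-42 + (49 + 79))*(-9 + 9) = (-42 + 128)*0 = 86*0 = 0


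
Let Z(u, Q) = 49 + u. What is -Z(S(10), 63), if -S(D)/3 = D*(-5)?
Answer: -199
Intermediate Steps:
S(D) = 15*D (S(D) = -3*D*(-5) = -(-15)*D = 15*D)
-Z(S(10), 63) = -(49 + 15*10) = -(49 + 150) = -1*199 = -199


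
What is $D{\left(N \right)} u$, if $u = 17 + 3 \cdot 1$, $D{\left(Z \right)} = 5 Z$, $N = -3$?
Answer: $-300$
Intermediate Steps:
$u = 20$ ($u = 17 + 3 = 20$)
$D{\left(N \right)} u = 5 \left(-3\right) 20 = \left(-15\right) 20 = -300$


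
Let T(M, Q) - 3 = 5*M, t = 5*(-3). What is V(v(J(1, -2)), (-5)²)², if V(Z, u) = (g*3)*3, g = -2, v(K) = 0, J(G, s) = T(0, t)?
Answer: 324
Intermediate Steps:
t = -15
T(M, Q) = 3 + 5*M
J(G, s) = 3 (J(G, s) = 3 + 5*0 = 3 + 0 = 3)
V(Z, u) = -18 (V(Z, u) = -2*3*3 = -6*3 = -18)
V(v(J(1, -2)), (-5)²)² = (-18)² = 324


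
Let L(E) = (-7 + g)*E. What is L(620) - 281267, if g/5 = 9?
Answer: -257707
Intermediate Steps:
g = 45 (g = 5*9 = 45)
L(E) = 38*E (L(E) = (-7 + 45)*E = 38*E)
L(620) - 281267 = 38*620 - 281267 = 23560 - 281267 = -257707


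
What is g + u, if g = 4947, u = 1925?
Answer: 6872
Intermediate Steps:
g + u = 4947 + 1925 = 6872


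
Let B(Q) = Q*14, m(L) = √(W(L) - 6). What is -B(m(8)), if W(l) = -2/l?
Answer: -35*I ≈ -35.0*I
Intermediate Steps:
m(L) = √(-6 - 2/L) (m(L) = √(-2/L - 6) = √(-6 - 2/L))
B(Q) = 14*Q
-B(m(8)) = -14*√(-6 - 2/8) = -14*√(-6 - 2*⅛) = -14*√(-6 - ¼) = -14*√(-25/4) = -14*5*I/2 = -35*I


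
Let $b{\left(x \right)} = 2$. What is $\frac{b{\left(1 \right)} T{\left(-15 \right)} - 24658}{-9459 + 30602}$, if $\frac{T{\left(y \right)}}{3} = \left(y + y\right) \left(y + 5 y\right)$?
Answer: $- \frac{8458}{21143} \approx -0.40004$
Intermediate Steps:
$T{\left(y \right)} = 36 y^{2}$ ($T{\left(y \right)} = 3 \left(y + y\right) \left(y + 5 y\right) = 3 \cdot 2 y 6 y = 3 \cdot 12 y^{2} = 36 y^{2}$)
$\frac{b{\left(1 \right)} T{\left(-15 \right)} - 24658}{-9459 + 30602} = \frac{2 \cdot 36 \left(-15\right)^{2} - 24658}{-9459 + 30602} = \frac{2 \cdot 36 \cdot 225 - 24658}{21143} = \left(2 \cdot 8100 - 24658\right) \frac{1}{21143} = \left(16200 - 24658\right) \frac{1}{21143} = \left(-8458\right) \frac{1}{21143} = - \frac{8458}{21143}$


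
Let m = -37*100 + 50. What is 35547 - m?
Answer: 39197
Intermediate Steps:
m = -3650 (m = -3700 + 50 = -3650)
35547 - m = 35547 - 1*(-3650) = 35547 + 3650 = 39197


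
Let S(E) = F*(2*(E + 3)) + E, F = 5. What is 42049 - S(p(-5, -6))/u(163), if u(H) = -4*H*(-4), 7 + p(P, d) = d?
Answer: 109663905/2608 ≈ 42049.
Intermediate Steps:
p(P, d) = -7 + d
u(H) = 16*H
S(E) = 30 + 11*E (S(E) = 5*(2*(E + 3)) + E = 5*(2*(3 + E)) + E = 5*(6 + 2*E) + E = (30 + 10*E) + E = 30 + 11*E)
42049 - S(p(-5, -6))/u(163) = 42049 - (30 + 11*(-7 - 6))/(16*163) = 42049 - (30 + 11*(-13))/2608 = 42049 - (30 - 143)/2608 = 42049 - (-113)/2608 = 42049 - 1*(-113/2608) = 42049 + 113/2608 = 109663905/2608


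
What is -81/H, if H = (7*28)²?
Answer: -81/38416 ≈ -0.0021085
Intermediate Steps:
H = 38416 (H = 196² = 38416)
-81/H = -81/38416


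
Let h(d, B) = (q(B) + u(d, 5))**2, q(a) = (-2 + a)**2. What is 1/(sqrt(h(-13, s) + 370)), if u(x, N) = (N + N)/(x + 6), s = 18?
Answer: 7*sqrt(3193654)/3193654 ≈ 0.0039170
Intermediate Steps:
u(x, N) = 2*N/(6 + x) (u(x, N) = (2*N)/(6 + x) = 2*N/(6 + x))
h(d, B) = ((-2 + B)**2 + 10/(6 + d))**2 (h(d, B) = ((-2 + B)**2 + 2*5/(6 + d))**2 = ((-2 + B)**2 + 10/(6 + d))**2)
1/(sqrt(h(-13, s) + 370)) = 1/(sqrt((10 + (-2 + 18)**2*(6 - 13))**2/(6 - 13)**2 + 370)) = 1/(sqrt((10 + 16**2*(-7))**2/(-7)**2 + 370)) = 1/(sqrt((10 + 256*(-7))**2/49 + 370)) = 1/(sqrt((10 - 1792)**2/49 + 370)) = 1/(sqrt((1/49)*(-1782)**2 + 370)) = 1/(sqrt((1/49)*3175524 + 370)) = 1/(sqrt(3175524/49 + 370)) = 1/(sqrt(3193654/49)) = 1/(sqrt(3193654)/7) = 7*sqrt(3193654)/3193654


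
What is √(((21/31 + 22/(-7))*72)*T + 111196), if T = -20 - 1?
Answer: 2*√27610429/31 ≈ 339.00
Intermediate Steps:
T = -21
√(((21/31 + 22/(-7))*72)*T + 111196) = √(((21/31 + 22/(-7))*72)*(-21) + 111196) = √(((21*(1/31) + 22*(-⅐))*72)*(-21) + 111196) = √(((21/31 - 22/7)*72)*(-21) + 111196) = √(-535/217*72*(-21) + 111196) = √(-38520/217*(-21) + 111196) = √(115560/31 + 111196) = √(3562636/31) = 2*√27610429/31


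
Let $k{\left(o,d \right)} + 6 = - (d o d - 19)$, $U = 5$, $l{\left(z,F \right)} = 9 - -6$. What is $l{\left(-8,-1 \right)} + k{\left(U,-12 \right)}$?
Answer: $-692$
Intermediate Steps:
$l{\left(z,F \right)} = 15$ ($l{\left(z,F \right)} = 9 + 6 = 15$)
$k{\left(o,d \right)} = 13 - o d^{2}$ ($k{\left(o,d \right)} = -6 - \left(d o d - 19\right) = -6 - \left(o d^{2} - 19\right) = -6 - \left(-19 + o d^{2}\right) = 13 - o d^{2}$)
$l{\left(-8,-1 \right)} + k{\left(U,-12 \right)} = 15 + \left(13 - 5 \left(-12\right)^{2}\right) = 15 + \left(13 - 5 \cdot 144\right) = 15 + \left(13 - 720\right) = 15 - 707 = -692$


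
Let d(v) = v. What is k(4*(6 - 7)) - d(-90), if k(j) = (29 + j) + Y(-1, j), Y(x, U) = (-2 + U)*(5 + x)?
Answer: 91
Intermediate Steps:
k(j) = 21 + 5*j (k(j) = (29 + j) + (-10 - 2*(-1) + 5*j + j*(-1)) = (29 + j) + (-10 + 2 + 5*j - j) = (29 + j) + (-8 + 4*j) = 21 + 5*j)
k(4*(6 - 7)) - d(-90) = (21 + 5*(4*(6 - 7))) - 1*(-90) = (21 + 5*(4*(-1))) + 90 = (21 + 5*(-4)) + 90 = (21 - 20) + 90 = 1 + 90 = 91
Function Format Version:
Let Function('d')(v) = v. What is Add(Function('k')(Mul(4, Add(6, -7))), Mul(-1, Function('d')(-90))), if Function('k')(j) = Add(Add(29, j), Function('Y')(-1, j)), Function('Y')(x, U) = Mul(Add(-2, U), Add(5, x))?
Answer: 91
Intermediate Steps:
Function('k')(j) = Add(21, Mul(5, j)) (Function('k')(j) = Add(Add(29, j), Add(-10, Mul(-2, -1), Mul(5, j), Mul(j, -1))) = Add(Add(29, j), Add(-10, 2, Mul(5, j), Mul(-1, j))) = Add(Add(29, j), Add(-8, Mul(4, j))) = Add(21, Mul(5, j)))
Add(Function('k')(Mul(4, Add(6, -7))), Mul(-1, Function('d')(-90))) = Add(Add(21, Mul(5, Mul(4, Add(6, -7)))), Mul(-1, -90)) = Add(Add(21, Mul(5, Mul(4, -1))), 90) = Add(Add(21, Mul(5, -4)), 90) = Add(Add(21, -20), 90) = Add(1, 90) = 91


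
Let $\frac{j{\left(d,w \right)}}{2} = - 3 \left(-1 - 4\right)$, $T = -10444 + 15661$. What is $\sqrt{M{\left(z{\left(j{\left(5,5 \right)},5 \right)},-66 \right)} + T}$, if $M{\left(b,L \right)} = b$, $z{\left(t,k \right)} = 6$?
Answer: $\sqrt{5223} \approx 72.27$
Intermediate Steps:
$T = 5217$
$j{\left(d,w \right)} = 30$ ($j{\left(d,w \right)} = 2 \left(- 3 \left(-1 - 4\right)\right) = 2 \left(\left(-3\right) \left(-5\right)\right) = 2 \cdot 15 = 30$)
$\sqrt{M{\left(z{\left(j{\left(5,5 \right)},5 \right)},-66 \right)} + T} = \sqrt{6 + 5217} = \sqrt{5223}$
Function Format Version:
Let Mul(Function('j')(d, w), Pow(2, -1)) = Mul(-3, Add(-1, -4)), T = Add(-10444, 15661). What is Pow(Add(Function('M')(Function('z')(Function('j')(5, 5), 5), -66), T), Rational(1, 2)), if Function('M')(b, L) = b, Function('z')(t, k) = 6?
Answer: Pow(5223, Rational(1, 2)) ≈ 72.270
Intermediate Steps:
T = 5217
Function('j')(d, w) = 30 (Function('j')(d, w) = Mul(2, Mul(-3, Add(-1, -4))) = Mul(2, Mul(-3, -5)) = Mul(2, 15) = 30)
Pow(Add(Function('M')(Function('z')(Function('j')(5, 5), 5), -66), T), Rational(1, 2)) = Pow(Add(6, 5217), Rational(1, 2)) = Pow(5223, Rational(1, 2))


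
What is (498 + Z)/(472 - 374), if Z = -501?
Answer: -3/98 ≈ -0.030612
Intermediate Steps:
(498 + Z)/(472 - 374) = (498 - 501)/(472 - 374) = -3/98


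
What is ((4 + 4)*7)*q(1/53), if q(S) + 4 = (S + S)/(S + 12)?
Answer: -20368/91 ≈ -223.82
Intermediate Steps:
q(S) = -4 + 2*S/(12 + S) (q(S) = -4 + (S + S)/(S + 12) = -4 + (2*S)/(12 + S) = -4 + 2*S/(12 + S))
((4 + 4)*7)*q(1/53) = ((4 + 4)*7)*(2*(-24 - 1/53)/(12 + 1/53)) = (8*7)*(2*(-24 - 1*1/53)/(12 + 1/53)) = 56*(2*(-24 - 1/53)/(637/53)) = 56*(2*(53/637)*(-1273/53)) = 56*(-2546/637) = -20368/91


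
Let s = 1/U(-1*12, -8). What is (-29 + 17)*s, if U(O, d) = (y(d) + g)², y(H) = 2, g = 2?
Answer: -¾ ≈ -0.75000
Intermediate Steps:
U(O, d) = 16 (U(O, d) = (2 + 2)² = 4² = 16)
s = 1/16 ≈ 0.062500
(-29 + 17)*s = (-29 + 17)*(1/16) = -12*1/16 = -¾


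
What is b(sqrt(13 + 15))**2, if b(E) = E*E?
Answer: 784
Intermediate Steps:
b(E) = E**2
b(sqrt(13 + 15))**2 = ((sqrt(13 + 15))**2)**2 = ((sqrt(28))**2)**2 = ((2*sqrt(7))**2)**2 = 28**2 = 784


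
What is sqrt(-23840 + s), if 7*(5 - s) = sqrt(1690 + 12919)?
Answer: sqrt(-1167915 - 7*sqrt(14609))/7 ≈ 154.44*I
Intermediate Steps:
s = 5 - sqrt(14609)/7 (s = 5 - sqrt(1690 + 12919)/7 = 5 - sqrt(14609)/7 ≈ -12.267)
sqrt(-23840 + s) = sqrt(-23840 + (5 - sqrt(14609)/7)) = sqrt(-23835 - sqrt(14609)/7)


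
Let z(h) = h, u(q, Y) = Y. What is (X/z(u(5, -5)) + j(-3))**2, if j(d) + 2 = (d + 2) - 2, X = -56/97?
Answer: 5612161/235225 ≈ 23.859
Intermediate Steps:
X = -56/97 (X = -56*1/97 = -56/97 ≈ -0.57732)
j(d) = -2 + d (j(d) = -2 + ((d + 2) - 2) = -2 + ((2 + d) - 2) = -2 + d)
(X/z(u(5, -5)) + j(-3))**2 = (-56/97/(-5) + (-2 - 3))**2 = (-56/97*(-1/5) - 5)**2 = (56/485 - 5)**2 = (-2369/485)**2 = 5612161/235225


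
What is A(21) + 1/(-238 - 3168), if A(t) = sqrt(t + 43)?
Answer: 27247/3406 ≈ 7.9997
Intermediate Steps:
A(t) = sqrt(43 + t)
A(21) + 1/(-238 - 3168) = sqrt(43 + 21) + 1/(-238 - 3168) = sqrt(64) + 1/(-3406) = 8 - 1/3406 = 27247/3406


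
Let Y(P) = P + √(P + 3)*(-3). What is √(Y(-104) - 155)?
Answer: √(-259 - 3*I*√101) ≈ 0.93513 - 16.121*I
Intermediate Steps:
Y(P) = P - 3*√(3 + P) (Y(P) = P + √(3 + P)*(-3) = P - 3*√(3 + P))
√(Y(-104) - 155) = √((-104 - 3*√(3 - 104)) - 155) = √((-104 - 3*I*√101) - 155) = √(-259 - 3*I*√101)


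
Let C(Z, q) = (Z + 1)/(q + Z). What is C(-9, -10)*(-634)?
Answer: -5072/19 ≈ -266.95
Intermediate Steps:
C(Z, q) = (1 + Z)/(Z + q)
C(-9, -10)*(-634) = ((1 - 9)/(-9 - 10))*(-634) = (-8/(-19))*(-634) = -1/19*(-8)*(-634) = (8/19)*(-634) = -5072/19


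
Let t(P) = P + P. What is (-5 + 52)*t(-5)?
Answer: -470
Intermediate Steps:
t(P) = 2*P
(-5 + 52)*t(-5) = (-5 + 52)*(2*(-5)) = 47*(-10) = -470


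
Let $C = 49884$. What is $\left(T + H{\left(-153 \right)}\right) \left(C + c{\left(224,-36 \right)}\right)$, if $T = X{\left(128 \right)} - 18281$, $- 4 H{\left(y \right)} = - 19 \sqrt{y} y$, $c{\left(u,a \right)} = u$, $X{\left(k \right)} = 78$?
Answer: $-912115924 - 109247967 i \sqrt{17} \approx -9.1212 \cdot 10^{8} - 4.5044 \cdot 10^{8} i$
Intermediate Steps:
$H{\left(y \right)} = \frac{19 y^{\frac{3}{2}}}{4}$ ($H{\left(y \right)} = - \frac{- 19 \sqrt{y} y}{4} = - \frac{\left(-19\right) y^{\frac{3}{2}}}{4} = \frac{19 y^{\frac{3}{2}}}{4}$)
$T = -18203$ ($T = 78 - 18281 = -18203$)
$\left(T + H{\left(-153 \right)}\right) \left(C + c{\left(224,-36 \right)}\right) = \left(-18203 + \frac{19 \left(-153\right)^{\frac{3}{2}}}{4}\right) \left(49884 + 224\right) = \left(-18203 + \frac{19 \left(- 459 i \sqrt{17}\right)}{4}\right) 50108 = \left(-18203 - \frac{8721 i \sqrt{17}}{4}\right) 50108 = -912115924 - 109247967 i \sqrt{17}$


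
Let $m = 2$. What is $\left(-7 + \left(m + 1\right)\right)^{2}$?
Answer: $16$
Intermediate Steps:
$\left(-7 + \left(m + 1\right)\right)^{2} = \left(-7 + \left(2 + 1\right)\right)^{2} = \left(-7 + 3\right)^{2} = \left(-4\right)^{2} = 16$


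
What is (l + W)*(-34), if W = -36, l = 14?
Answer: 748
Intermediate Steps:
(l + W)*(-34) = (14 - 36)*(-34) = -22*(-34) = 748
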